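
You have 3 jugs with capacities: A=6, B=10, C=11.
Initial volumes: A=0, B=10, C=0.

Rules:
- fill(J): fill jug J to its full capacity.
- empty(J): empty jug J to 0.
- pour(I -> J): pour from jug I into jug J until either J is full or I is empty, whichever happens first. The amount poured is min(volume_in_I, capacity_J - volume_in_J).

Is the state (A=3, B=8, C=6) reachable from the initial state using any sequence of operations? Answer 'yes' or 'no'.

BFS explored all 474 reachable states.
Reachable set includes: (0,0,0), (0,0,1), (0,0,2), (0,0,3), (0,0,4), (0,0,5), (0,0,6), (0,0,7), (0,0,8), (0,0,9), (0,0,10), (0,0,11) ...
Target (A=3, B=8, C=6) not in reachable set → no.

Answer: no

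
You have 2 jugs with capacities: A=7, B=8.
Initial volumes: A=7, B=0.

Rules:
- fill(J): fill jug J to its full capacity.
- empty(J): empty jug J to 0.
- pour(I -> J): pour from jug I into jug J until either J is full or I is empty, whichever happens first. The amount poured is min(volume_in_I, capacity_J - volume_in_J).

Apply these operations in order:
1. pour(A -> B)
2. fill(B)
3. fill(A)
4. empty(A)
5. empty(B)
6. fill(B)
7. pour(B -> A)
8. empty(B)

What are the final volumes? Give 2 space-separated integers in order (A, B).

Step 1: pour(A -> B) -> (A=0 B=7)
Step 2: fill(B) -> (A=0 B=8)
Step 3: fill(A) -> (A=7 B=8)
Step 4: empty(A) -> (A=0 B=8)
Step 5: empty(B) -> (A=0 B=0)
Step 6: fill(B) -> (A=0 B=8)
Step 7: pour(B -> A) -> (A=7 B=1)
Step 8: empty(B) -> (A=7 B=0)

Answer: 7 0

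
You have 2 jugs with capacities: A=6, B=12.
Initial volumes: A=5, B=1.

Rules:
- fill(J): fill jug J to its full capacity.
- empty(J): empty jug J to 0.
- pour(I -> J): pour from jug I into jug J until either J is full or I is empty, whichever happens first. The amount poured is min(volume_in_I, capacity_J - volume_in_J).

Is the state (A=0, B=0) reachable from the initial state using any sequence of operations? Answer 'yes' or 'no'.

BFS from (A=5, B=1):
  1. empty(A) -> (A=0 B=1)
  2. empty(B) -> (A=0 B=0)
Target reached → yes.

Answer: yes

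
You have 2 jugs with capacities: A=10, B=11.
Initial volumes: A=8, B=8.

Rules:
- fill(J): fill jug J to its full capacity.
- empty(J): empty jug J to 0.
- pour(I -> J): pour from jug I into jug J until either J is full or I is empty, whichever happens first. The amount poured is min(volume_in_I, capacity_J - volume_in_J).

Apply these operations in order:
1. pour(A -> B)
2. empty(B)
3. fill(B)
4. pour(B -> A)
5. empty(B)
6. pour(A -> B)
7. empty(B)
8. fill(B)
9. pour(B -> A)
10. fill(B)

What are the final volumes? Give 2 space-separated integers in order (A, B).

Answer: 10 11

Derivation:
Step 1: pour(A -> B) -> (A=5 B=11)
Step 2: empty(B) -> (A=5 B=0)
Step 3: fill(B) -> (A=5 B=11)
Step 4: pour(B -> A) -> (A=10 B=6)
Step 5: empty(B) -> (A=10 B=0)
Step 6: pour(A -> B) -> (A=0 B=10)
Step 7: empty(B) -> (A=0 B=0)
Step 8: fill(B) -> (A=0 B=11)
Step 9: pour(B -> A) -> (A=10 B=1)
Step 10: fill(B) -> (A=10 B=11)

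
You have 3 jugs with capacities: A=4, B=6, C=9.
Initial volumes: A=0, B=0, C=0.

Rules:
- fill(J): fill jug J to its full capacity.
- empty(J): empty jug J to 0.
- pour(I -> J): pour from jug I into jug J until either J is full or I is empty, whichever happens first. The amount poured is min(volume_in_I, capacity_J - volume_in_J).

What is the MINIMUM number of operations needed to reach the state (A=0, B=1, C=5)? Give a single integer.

BFS from (A=0, B=0, C=0). One shortest path:
  1. fill(A) -> (A=4 B=0 C=0)
  2. fill(B) -> (A=4 B=6 C=0)
  3. pour(A -> C) -> (A=0 B=6 C=4)
  4. pour(B -> C) -> (A=0 B=1 C=9)
  5. pour(C -> A) -> (A=4 B=1 C=5)
  6. empty(A) -> (A=0 B=1 C=5)
Reached target in 6 moves.

Answer: 6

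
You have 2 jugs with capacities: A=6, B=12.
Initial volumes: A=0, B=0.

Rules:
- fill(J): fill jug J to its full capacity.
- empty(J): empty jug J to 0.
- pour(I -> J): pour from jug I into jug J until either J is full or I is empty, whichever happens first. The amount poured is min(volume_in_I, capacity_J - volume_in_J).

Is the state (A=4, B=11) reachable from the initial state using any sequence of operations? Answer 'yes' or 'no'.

BFS explored all 6 reachable states.
Reachable set includes: (0,0), (0,6), (0,12), (6,0), (6,6), (6,12)
Target (A=4, B=11) not in reachable set → no.

Answer: no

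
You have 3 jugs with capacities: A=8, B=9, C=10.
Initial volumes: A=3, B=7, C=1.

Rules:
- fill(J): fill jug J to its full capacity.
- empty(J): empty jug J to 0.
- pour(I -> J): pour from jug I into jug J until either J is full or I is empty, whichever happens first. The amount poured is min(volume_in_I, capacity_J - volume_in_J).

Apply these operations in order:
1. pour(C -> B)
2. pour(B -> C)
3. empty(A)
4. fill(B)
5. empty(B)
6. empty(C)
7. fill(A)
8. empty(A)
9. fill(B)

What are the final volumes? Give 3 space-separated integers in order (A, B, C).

Step 1: pour(C -> B) -> (A=3 B=8 C=0)
Step 2: pour(B -> C) -> (A=3 B=0 C=8)
Step 3: empty(A) -> (A=0 B=0 C=8)
Step 4: fill(B) -> (A=0 B=9 C=8)
Step 5: empty(B) -> (A=0 B=0 C=8)
Step 6: empty(C) -> (A=0 B=0 C=0)
Step 7: fill(A) -> (A=8 B=0 C=0)
Step 8: empty(A) -> (A=0 B=0 C=0)
Step 9: fill(B) -> (A=0 B=9 C=0)

Answer: 0 9 0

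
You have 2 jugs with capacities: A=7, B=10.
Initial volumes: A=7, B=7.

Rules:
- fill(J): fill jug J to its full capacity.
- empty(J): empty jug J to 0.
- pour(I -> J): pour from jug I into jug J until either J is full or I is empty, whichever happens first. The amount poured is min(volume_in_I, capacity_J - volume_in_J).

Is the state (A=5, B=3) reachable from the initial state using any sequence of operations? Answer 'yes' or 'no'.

BFS explored all 34 reachable states.
Reachable set includes: (0,0), (0,1), (0,2), (0,3), (0,4), (0,5), (0,6), (0,7), (0,8), (0,9), (0,10), (1,0) ...
Target (A=5, B=3) not in reachable set → no.

Answer: no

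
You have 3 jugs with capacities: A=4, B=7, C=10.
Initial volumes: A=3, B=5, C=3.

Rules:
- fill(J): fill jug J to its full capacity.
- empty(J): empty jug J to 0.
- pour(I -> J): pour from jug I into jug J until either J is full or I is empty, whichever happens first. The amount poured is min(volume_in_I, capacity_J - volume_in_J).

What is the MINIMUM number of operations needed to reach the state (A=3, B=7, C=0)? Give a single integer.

Answer: 2

Derivation:
BFS from (A=3, B=5, C=3). One shortest path:
  1. fill(B) -> (A=3 B=7 C=3)
  2. empty(C) -> (A=3 B=7 C=0)
Reached target in 2 moves.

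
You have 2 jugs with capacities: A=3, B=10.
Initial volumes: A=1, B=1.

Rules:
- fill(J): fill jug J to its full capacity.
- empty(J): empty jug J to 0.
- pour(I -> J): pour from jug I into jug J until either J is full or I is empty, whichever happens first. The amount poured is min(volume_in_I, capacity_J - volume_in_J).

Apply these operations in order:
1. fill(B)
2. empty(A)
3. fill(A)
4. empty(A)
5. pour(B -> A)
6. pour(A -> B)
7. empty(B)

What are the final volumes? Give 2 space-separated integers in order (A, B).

Step 1: fill(B) -> (A=1 B=10)
Step 2: empty(A) -> (A=0 B=10)
Step 3: fill(A) -> (A=3 B=10)
Step 4: empty(A) -> (A=0 B=10)
Step 5: pour(B -> A) -> (A=3 B=7)
Step 6: pour(A -> B) -> (A=0 B=10)
Step 7: empty(B) -> (A=0 B=0)

Answer: 0 0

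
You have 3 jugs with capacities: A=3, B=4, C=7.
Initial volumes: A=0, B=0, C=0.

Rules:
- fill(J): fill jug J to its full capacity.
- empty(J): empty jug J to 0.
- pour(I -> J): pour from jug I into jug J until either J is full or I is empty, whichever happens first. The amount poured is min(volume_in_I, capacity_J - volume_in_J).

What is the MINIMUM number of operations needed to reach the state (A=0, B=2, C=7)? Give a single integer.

Answer: 7

Derivation:
BFS from (A=0, B=0, C=0). One shortest path:
  1. fill(A) -> (A=3 B=0 C=0)
  2. fill(C) -> (A=3 B=0 C=7)
  3. pour(A -> B) -> (A=0 B=3 C=7)
  4. fill(A) -> (A=3 B=3 C=7)
  5. pour(A -> B) -> (A=2 B=4 C=7)
  6. empty(B) -> (A=2 B=0 C=7)
  7. pour(A -> B) -> (A=0 B=2 C=7)
Reached target in 7 moves.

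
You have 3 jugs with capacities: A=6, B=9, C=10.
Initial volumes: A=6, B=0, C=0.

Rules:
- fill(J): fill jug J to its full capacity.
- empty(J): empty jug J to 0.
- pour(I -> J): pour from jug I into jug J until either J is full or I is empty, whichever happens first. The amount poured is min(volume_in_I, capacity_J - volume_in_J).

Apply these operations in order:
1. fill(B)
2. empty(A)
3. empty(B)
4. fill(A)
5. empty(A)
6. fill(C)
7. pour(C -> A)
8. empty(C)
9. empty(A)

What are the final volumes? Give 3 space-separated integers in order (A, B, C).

Step 1: fill(B) -> (A=6 B=9 C=0)
Step 2: empty(A) -> (A=0 B=9 C=0)
Step 3: empty(B) -> (A=0 B=0 C=0)
Step 4: fill(A) -> (A=6 B=0 C=0)
Step 5: empty(A) -> (A=0 B=0 C=0)
Step 6: fill(C) -> (A=0 B=0 C=10)
Step 7: pour(C -> A) -> (A=6 B=0 C=4)
Step 8: empty(C) -> (A=6 B=0 C=0)
Step 9: empty(A) -> (A=0 B=0 C=0)

Answer: 0 0 0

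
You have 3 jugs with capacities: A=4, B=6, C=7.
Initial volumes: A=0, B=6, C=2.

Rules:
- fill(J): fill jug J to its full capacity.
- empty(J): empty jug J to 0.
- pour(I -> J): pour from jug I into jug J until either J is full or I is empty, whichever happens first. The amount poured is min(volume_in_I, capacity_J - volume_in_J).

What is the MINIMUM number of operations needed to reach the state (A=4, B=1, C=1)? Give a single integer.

Answer: 6

Derivation:
BFS from (A=0, B=6, C=2). One shortest path:
  1. pour(B -> C) -> (A=0 B=1 C=7)
  2. pour(B -> A) -> (A=1 B=0 C=7)
  3. pour(C -> B) -> (A=1 B=6 C=1)
  4. empty(B) -> (A=1 B=0 C=1)
  5. pour(A -> B) -> (A=0 B=1 C=1)
  6. fill(A) -> (A=4 B=1 C=1)
Reached target in 6 moves.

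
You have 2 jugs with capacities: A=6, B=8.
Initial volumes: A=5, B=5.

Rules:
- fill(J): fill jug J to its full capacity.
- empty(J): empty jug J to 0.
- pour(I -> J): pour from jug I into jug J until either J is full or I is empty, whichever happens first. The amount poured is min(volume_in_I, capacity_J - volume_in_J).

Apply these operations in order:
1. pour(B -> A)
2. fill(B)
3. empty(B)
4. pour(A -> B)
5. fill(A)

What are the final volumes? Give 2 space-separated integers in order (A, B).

Step 1: pour(B -> A) -> (A=6 B=4)
Step 2: fill(B) -> (A=6 B=8)
Step 3: empty(B) -> (A=6 B=0)
Step 4: pour(A -> B) -> (A=0 B=6)
Step 5: fill(A) -> (A=6 B=6)

Answer: 6 6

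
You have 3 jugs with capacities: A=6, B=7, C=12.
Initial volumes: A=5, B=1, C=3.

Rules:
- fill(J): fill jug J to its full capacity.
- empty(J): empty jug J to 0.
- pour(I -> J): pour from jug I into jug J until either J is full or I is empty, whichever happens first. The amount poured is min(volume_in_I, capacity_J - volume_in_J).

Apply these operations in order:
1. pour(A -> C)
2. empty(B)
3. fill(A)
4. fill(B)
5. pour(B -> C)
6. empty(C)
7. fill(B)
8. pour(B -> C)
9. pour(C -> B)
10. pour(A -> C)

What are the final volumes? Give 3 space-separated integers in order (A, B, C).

Step 1: pour(A -> C) -> (A=0 B=1 C=8)
Step 2: empty(B) -> (A=0 B=0 C=8)
Step 3: fill(A) -> (A=6 B=0 C=8)
Step 4: fill(B) -> (A=6 B=7 C=8)
Step 5: pour(B -> C) -> (A=6 B=3 C=12)
Step 6: empty(C) -> (A=6 B=3 C=0)
Step 7: fill(B) -> (A=6 B=7 C=0)
Step 8: pour(B -> C) -> (A=6 B=0 C=7)
Step 9: pour(C -> B) -> (A=6 B=7 C=0)
Step 10: pour(A -> C) -> (A=0 B=7 C=6)

Answer: 0 7 6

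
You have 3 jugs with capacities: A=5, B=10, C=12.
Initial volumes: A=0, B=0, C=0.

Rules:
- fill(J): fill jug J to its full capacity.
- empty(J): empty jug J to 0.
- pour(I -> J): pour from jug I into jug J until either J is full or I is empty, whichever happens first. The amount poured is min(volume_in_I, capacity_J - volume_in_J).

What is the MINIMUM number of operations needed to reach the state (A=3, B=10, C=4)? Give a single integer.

Answer: 8

Derivation:
BFS from (A=0, B=0, C=0). One shortest path:
  1. fill(C) -> (A=0 B=0 C=12)
  2. pour(C -> B) -> (A=0 B=10 C=2)
  3. pour(C -> A) -> (A=2 B=10 C=0)
  4. pour(B -> C) -> (A=2 B=0 C=10)
  5. pour(A -> B) -> (A=0 B=2 C=10)
  6. fill(A) -> (A=5 B=2 C=10)
  7. pour(A -> C) -> (A=3 B=2 C=12)
  8. pour(C -> B) -> (A=3 B=10 C=4)
Reached target in 8 moves.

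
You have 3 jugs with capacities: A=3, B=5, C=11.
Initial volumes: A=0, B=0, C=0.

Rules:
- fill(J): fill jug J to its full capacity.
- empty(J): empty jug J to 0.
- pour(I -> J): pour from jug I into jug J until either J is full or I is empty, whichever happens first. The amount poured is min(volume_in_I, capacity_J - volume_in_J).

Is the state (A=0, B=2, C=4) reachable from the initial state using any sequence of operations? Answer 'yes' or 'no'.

Answer: yes

Derivation:
BFS from (A=0, B=0, C=0):
  1. fill(C) -> (A=0 B=0 C=11)
  2. pour(C -> B) -> (A=0 B=5 C=6)
  3. empty(B) -> (A=0 B=0 C=6)
  4. pour(C -> B) -> (A=0 B=5 C=1)
  5. pour(B -> A) -> (A=3 B=2 C=1)
  6. pour(A -> C) -> (A=0 B=2 C=4)
Target reached → yes.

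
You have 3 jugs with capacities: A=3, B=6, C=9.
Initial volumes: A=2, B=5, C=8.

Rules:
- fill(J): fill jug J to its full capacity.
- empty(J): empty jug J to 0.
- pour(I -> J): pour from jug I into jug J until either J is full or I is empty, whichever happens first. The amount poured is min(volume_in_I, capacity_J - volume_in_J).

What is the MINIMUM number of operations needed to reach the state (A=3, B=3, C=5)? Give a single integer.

BFS from (A=2, B=5, C=8). One shortest path:
  1. fill(A) -> (A=3 B=5 C=8)
  2. empty(B) -> (A=3 B=0 C=8)
  3. pour(A -> B) -> (A=0 B=3 C=8)
  4. pour(C -> A) -> (A=3 B=3 C=5)
Reached target in 4 moves.

Answer: 4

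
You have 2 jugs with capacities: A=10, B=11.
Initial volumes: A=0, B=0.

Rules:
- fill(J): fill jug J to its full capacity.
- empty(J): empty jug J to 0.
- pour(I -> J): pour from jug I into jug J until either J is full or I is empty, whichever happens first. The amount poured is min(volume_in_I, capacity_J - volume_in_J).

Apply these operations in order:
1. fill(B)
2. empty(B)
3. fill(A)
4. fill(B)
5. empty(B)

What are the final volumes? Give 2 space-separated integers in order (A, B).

Step 1: fill(B) -> (A=0 B=11)
Step 2: empty(B) -> (A=0 B=0)
Step 3: fill(A) -> (A=10 B=0)
Step 4: fill(B) -> (A=10 B=11)
Step 5: empty(B) -> (A=10 B=0)

Answer: 10 0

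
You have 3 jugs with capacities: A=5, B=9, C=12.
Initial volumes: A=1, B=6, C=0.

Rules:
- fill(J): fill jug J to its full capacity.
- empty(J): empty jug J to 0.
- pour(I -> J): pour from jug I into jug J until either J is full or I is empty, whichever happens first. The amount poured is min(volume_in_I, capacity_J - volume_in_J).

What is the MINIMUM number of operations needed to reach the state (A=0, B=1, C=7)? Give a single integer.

BFS from (A=1, B=6, C=0). One shortest path:
  1. empty(B) -> (A=1 B=0 C=0)
  2. fill(C) -> (A=1 B=0 C=12)
  3. pour(A -> B) -> (A=0 B=1 C=12)
  4. pour(C -> A) -> (A=5 B=1 C=7)
  5. empty(A) -> (A=0 B=1 C=7)
Reached target in 5 moves.

Answer: 5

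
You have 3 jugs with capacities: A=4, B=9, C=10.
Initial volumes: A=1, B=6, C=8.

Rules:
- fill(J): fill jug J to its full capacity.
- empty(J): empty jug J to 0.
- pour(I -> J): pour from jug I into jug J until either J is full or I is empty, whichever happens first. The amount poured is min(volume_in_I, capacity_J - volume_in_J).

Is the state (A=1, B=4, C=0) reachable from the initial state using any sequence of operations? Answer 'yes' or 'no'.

BFS from (A=1, B=6, C=8):
  1. pour(B -> C) -> (A=1 B=4 C=10)
  2. empty(C) -> (A=1 B=4 C=0)
Target reached → yes.

Answer: yes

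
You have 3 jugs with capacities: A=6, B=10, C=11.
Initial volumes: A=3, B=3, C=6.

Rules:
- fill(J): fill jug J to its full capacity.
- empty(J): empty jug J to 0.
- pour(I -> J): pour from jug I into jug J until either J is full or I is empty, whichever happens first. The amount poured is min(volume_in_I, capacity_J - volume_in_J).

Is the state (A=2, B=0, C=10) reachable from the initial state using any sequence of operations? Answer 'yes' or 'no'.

BFS from (A=3, B=3, C=6):
  1. pour(C -> B) -> (A=3 B=9 C=0)
  2. pour(A -> B) -> (A=2 B=10 C=0)
  3. pour(B -> C) -> (A=2 B=0 C=10)
Target reached → yes.

Answer: yes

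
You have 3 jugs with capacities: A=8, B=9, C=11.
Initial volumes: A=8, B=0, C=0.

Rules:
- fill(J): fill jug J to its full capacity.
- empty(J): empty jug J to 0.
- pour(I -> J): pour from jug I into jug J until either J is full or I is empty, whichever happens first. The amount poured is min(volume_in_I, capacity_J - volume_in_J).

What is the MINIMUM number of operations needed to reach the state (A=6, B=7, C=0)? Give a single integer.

BFS from (A=8, B=0, C=0). One shortest path:
  1. pour(A -> B) -> (A=0 B=8 C=0)
  2. fill(A) -> (A=8 B=8 C=0)
  3. pour(A -> B) -> (A=7 B=9 C=0)
  4. pour(B -> C) -> (A=7 B=0 C=9)
  5. pour(A -> B) -> (A=0 B=7 C=9)
  6. fill(A) -> (A=8 B=7 C=9)
  7. pour(A -> C) -> (A=6 B=7 C=11)
  8. empty(C) -> (A=6 B=7 C=0)
Reached target in 8 moves.

Answer: 8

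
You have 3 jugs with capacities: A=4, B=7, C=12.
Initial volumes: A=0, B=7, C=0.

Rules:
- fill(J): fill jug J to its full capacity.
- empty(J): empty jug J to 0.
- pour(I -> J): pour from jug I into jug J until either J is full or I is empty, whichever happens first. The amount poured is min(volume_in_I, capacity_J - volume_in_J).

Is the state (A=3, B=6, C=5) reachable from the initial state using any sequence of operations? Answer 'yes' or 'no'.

Answer: no

Derivation:
BFS explored all 322 reachable states.
Reachable set includes: (0,0,0), (0,0,1), (0,0,2), (0,0,3), (0,0,4), (0,0,5), (0,0,6), (0,0,7), (0,0,8), (0,0,9), (0,0,10), (0,0,11) ...
Target (A=3, B=6, C=5) not in reachable set → no.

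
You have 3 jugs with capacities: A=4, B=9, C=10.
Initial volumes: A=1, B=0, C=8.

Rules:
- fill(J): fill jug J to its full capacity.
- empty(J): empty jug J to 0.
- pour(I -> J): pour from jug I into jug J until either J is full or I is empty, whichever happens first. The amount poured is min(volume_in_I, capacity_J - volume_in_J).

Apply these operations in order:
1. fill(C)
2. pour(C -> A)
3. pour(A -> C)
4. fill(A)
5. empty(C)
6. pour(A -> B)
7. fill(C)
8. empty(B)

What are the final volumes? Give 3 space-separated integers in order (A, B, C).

Step 1: fill(C) -> (A=1 B=0 C=10)
Step 2: pour(C -> A) -> (A=4 B=0 C=7)
Step 3: pour(A -> C) -> (A=1 B=0 C=10)
Step 4: fill(A) -> (A=4 B=0 C=10)
Step 5: empty(C) -> (A=4 B=0 C=0)
Step 6: pour(A -> B) -> (A=0 B=4 C=0)
Step 7: fill(C) -> (A=0 B=4 C=10)
Step 8: empty(B) -> (A=0 B=0 C=10)

Answer: 0 0 10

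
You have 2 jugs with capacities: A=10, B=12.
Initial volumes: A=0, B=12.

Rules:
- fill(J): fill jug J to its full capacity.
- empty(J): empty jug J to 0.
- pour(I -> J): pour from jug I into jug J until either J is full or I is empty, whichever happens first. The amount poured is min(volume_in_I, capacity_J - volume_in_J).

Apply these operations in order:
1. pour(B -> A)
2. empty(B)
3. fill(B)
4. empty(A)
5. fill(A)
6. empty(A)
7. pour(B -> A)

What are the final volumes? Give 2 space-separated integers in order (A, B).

Step 1: pour(B -> A) -> (A=10 B=2)
Step 2: empty(B) -> (A=10 B=0)
Step 3: fill(B) -> (A=10 B=12)
Step 4: empty(A) -> (A=0 B=12)
Step 5: fill(A) -> (A=10 B=12)
Step 6: empty(A) -> (A=0 B=12)
Step 7: pour(B -> A) -> (A=10 B=2)

Answer: 10 2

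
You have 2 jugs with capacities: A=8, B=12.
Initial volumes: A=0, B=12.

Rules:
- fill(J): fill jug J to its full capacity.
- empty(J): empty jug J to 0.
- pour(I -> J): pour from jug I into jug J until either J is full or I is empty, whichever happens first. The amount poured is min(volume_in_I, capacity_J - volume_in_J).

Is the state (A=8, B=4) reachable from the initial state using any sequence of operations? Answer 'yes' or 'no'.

BFS from (A=0, B=12):
  1. pour(B -> A) -> (A=8 B=4)
Target reached → yes.

Answer: yes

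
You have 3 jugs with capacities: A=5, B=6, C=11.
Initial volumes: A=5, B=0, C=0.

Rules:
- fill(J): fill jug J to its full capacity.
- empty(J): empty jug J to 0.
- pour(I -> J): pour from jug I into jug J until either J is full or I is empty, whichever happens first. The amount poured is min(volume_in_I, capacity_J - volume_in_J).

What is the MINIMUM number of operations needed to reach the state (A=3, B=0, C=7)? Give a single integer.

Answer: 8

Derivation:
BFS from (A=5, B=0, C=0). One shortest path:
  1. pour(A -> B) -> (A=0 B=5 C=0)
  2. fill(A) -> (A=5 B=5 C=0)
  3. pour(A -> B) -> (A=4 B=6 C=0)
  4. pour(B -> C) -> (A=4 B=0 C=6)
  5. pour(A -> B) -> (A=0 B=4 C=6)
  6. pour(C -> A) -> (A=5 B=4 C=1)
  7. pour(A -> B) -> (A=3 B=6 C=1)
  8. pour(B -> C) -> (A=3 B=0 C=7)
Reached target in 8 moves.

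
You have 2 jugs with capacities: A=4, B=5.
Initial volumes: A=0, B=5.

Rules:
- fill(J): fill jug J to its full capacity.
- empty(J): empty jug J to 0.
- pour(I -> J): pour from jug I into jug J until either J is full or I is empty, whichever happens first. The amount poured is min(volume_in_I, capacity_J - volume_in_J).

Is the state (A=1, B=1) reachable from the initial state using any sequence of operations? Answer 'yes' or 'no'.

Answer: no

Derivation:
BFS explored all 18 reachable states.
Reachable set includes: (0,0), (0,1), (0,2), (0,3), (0,4), (0,5), (1,0), (1,5), (2,0), (2,5), (3,0), (3,5) ...
Target (A=1, B=1) not in reachable set → no.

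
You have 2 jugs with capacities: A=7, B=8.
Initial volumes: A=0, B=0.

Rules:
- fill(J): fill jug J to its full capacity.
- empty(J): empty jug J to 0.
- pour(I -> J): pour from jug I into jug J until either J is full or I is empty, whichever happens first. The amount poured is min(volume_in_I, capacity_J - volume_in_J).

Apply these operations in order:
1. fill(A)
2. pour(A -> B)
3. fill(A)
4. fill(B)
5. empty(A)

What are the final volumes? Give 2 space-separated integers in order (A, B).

Step 1: fill(A) -> (A=7 B=0)
Step 2: pour(A -> B) -> (A=0 B=7)
Step 3: fill(A) -> (A=7 B=7)
Step 4: fill(B) -> (A=7 B=8)
Step 5: empty(A) -> (A=0 B=8)

Answer: 0 8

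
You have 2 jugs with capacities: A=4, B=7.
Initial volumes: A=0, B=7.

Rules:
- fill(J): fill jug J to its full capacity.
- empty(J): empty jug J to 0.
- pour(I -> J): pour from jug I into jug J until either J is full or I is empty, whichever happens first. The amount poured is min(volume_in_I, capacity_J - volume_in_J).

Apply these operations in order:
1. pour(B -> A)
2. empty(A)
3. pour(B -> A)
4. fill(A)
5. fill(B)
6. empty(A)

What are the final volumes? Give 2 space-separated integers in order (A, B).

Answer: 0 7

Derivation:
Step 1: pour(B -> A) -> (A=4 B=3)
Step 2: empty(A) -> (A=0 B=3)
Step 3: pour(B -> A) -> (A=3 B=0)
Step 4: fill(A) -> (A=4 B=0)
Step 5: fill(B) -> (A=4 B=7)
Step 6: empty(A) -> (A=0 B=7)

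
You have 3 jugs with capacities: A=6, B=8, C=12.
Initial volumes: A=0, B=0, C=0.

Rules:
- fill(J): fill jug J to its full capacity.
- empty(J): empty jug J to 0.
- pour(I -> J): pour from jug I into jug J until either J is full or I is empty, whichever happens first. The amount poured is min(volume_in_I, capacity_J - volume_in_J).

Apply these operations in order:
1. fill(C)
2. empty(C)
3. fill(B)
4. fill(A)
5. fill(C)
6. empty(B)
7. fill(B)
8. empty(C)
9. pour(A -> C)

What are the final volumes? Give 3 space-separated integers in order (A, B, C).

Step 1: fill(C) -> (A=0 B=0 C=12)
Step 2: empty(C) -> (A=0 B=0 C=0)
Step 3: fill(B) -> (A=0 B=8 C=0)
Step 4: fill(A) -> (A=6 B=8 C=0)
Step 5: fill(C) -> (A=6 B=8 C=12)
Step 6: empty(B) -> (A=6 B=0 C=12)
Step 7: fill(B) -> (A=6 B=8 C=12)
Step 8: empty(C) -> (A=6 B=8 C=0)
Step 9: pour(A -> C) -> (A=0 B=8 C=6)

Answer: 0 8 6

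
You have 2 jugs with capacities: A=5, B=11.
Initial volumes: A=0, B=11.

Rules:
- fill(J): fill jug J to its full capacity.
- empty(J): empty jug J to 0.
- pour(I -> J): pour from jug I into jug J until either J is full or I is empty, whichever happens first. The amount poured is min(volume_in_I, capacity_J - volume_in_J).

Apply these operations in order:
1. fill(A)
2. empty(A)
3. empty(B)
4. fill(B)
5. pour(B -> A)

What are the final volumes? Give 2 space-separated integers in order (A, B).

Step 1: fill(A) -> (A=5 B=11)
Step 2: empty(A) -> (A=0 B=11)
Step 3: empty(B) -> (A=0 B=0)
Step 4: fill(B) -> (A=0 B=11)
Step 5: pour(B -> A) -> (A=5 B=6)

Answer: 5 6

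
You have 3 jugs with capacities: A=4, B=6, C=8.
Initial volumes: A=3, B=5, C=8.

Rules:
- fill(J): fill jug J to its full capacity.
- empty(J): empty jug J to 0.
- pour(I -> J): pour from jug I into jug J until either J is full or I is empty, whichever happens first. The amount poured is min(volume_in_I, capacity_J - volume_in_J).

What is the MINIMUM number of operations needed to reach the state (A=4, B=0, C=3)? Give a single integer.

Answer: 4

Derivation:
BFS from (A=3, B=5, C=8). One shortest path:
  1. empty(A) -> (A=0 B=5 C=8)
  2. pour(B -> A) -> (A=4 B=1 C=8)
  3. pour(C -> B) -> (A=4 B=6 C=3)
  4. empty(B) -> (A=4 B=0 C=3)
Reached target in 4 moves.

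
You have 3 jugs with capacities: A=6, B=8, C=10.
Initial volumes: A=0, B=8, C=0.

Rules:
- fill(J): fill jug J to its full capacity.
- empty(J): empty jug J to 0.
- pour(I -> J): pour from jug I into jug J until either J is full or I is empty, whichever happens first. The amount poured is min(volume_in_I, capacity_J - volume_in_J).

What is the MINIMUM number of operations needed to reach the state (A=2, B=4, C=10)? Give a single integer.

Answer: 5

Derivation:
BFS from (A=0, B=8, C=0). One shortest path:
  1. pour(B -> A) -> (A=6 B=2 C=0)
  2. pour(A -> C) -> (A=0 B=2 C=6)
  3. pour(B -> A) -> (A=2 B=0 C=6)
  4. fill(B) -> (A=2 B=8 C=6)
  5. pour(B -> C) -> (A=2 B=4 C=10)
Reached target in 5 moves.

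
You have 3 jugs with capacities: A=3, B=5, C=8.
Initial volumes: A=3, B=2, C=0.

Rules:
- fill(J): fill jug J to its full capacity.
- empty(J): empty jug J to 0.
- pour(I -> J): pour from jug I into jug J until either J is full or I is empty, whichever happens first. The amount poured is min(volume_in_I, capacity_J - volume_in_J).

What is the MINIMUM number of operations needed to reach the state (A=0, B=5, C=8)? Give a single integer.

Answer: 2

Derivation:
BFS from (A=3, B=2, C=0). One shortest path:
  1. fill(C) -> (A=3 B=2 C=8)
  2. pour(A -> B) -> (A=0 B=5 C=8)
Reached target in 2 moves.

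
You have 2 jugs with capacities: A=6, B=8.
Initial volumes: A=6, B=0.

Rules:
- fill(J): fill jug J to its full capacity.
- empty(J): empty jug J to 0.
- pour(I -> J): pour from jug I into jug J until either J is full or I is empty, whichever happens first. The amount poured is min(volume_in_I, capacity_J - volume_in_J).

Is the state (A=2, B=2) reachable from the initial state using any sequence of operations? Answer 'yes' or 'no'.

BFS explored all 14 reachable states.
Reachable set includes: (0,0), (0,2), (0,4), (0,6), (0,8), (2,0), (2,8), (4,0), (4,8), (6,0), (6,2), (6,4) ...
Target (A=2, B=2) not in reachable set → no.

Answer: no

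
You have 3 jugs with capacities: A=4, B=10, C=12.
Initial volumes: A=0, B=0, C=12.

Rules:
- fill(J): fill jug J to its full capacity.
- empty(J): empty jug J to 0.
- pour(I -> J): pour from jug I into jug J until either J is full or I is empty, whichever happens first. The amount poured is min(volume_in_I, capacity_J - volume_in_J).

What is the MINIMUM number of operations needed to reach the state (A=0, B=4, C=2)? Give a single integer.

Answer: 4

Derivation:
BFS from (A=0, B=0, C=12). One shortest path:
  1. fill(A) -> (A=4 B=0 C=12)
  2. pour(C -> B) -> (A=4 B=10 C=2)
  3. empty(B) -> (A=4 B=0 C=2)
  4. pour(A -> B) -> (A=0 B=4 C=2)
Reached target in 4 moves.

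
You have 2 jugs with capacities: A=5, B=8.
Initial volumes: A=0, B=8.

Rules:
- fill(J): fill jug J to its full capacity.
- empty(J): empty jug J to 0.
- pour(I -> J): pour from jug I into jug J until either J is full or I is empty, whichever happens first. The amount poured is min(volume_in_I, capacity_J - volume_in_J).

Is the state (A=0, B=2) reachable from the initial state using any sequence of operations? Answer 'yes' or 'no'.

Answer: yes

Derivation:
BFS from (A=0, B=8):
  1. fill(A) -> (A=5 B=8)
  2. empty(B) -> (A=5 B=0)
  3. pour(A -> B) -> (A=0 B=5)
  4. fill(A) -> (A=5 B=5)
  5. pour(A -> B) -> (A=2 B=8)
  6. empty(B) -> (A=2 B=0)
  7. pour(A -> B) -> (A=0 B=2)
Target reached → yes.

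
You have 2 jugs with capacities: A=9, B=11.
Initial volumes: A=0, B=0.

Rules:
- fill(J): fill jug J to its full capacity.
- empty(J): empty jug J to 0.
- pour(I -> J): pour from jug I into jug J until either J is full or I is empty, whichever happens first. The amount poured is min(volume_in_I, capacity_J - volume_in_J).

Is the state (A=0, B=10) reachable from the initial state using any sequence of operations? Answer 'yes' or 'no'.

Answer: yes

Derivation:
BFS from (A=0, B=0):
  1. fill(B) -> (A=0 B=11)
  2. pour(B -> A) -> (A=9 B=2)
  3. empty(A) -> (A=0 B=2)
  4. pour(B -> A) -> (A=2 B=0)
  5. fill(B) -> (A=2 B=11)
  6. pour(B -> A) -> (A=9 B=4)
  7. empty(A) -> (A=0 B=4)
  8. pour(B -> A) -> (A=4 B=0)
  9. fill(B) -> (A=4 B=11)
  10. pour(B -> A) -> (A=9 B=6)
  11. empty(A) -> (A=0 B=6)
  12. pour(B -> A) -> (A=6 B=0)
  13. fill(B) -> (A=6 B=11)
  14. pour(B -> A) -> (A=9 B=8)
  15. empty(A) -> (A=0 B=8)
  16. pour(B -> A) -> (A=8 B=0)
  17. fill(B) -> (A=8 B=11)
  18. pour(B -> A) -> (A=9 B=10)
  19. empty(A) -> (A=0 B=10)
Target reached → yes.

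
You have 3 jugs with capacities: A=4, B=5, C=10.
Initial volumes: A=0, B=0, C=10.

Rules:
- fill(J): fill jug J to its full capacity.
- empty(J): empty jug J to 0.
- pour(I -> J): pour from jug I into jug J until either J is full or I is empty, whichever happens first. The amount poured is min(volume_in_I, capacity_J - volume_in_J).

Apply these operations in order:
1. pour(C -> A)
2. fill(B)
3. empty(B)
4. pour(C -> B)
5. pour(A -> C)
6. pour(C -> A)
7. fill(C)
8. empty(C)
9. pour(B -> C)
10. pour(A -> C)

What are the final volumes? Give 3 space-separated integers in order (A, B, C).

Answer: 0 0 9

Derivation:
Step 1: pour(C -> A) -> (A=4 B=0 C=6)
Step 2: fill(B) -> (A=4 B=5 C=6)
Step 3: empty(B) -> (A=4 B=0 C=6)
Step 4: pour(C -> B) -> (A=4 B=5 C=1)
Step 5: pour(A -> C) -> (A=0 B=5 C=5)
Step 6: pour(C -> A) -> (A=4 B=5 C=1)
Step 7: fill(C) -> (A=4 B=5 C=10)
Step 8: empty(C) -> (A=4 B=5 C=0)
Step 9: pour(B -> C) -> (A=4 B=0 C=5)
Step 10: pour(A -> C) -> (A=0 B=0 C=9)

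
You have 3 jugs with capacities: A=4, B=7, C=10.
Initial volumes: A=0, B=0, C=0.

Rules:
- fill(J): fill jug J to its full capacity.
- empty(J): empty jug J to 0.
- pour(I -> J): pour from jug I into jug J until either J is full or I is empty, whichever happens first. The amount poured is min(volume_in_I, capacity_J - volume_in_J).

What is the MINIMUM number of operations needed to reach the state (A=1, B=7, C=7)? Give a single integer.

Answer: 6

Derivation:
BFS from (A=0, B=0, C=0). One shortest path:
  1. fill(A) -> (A=4 B=0 C=0)
  2. fill(B) -> (A=4 B=7 C=0)
  3. pour(B -> C) -> (A=4 B=0 C=7)
  4. pour(A -> B) -> (A=0 B=4 C=7)
  5. fill(A) -> (A=4 B=4 C=7)
  6. pour(A -> B) -> (A=1 B=7 C=7)
Reached target in 6 moves.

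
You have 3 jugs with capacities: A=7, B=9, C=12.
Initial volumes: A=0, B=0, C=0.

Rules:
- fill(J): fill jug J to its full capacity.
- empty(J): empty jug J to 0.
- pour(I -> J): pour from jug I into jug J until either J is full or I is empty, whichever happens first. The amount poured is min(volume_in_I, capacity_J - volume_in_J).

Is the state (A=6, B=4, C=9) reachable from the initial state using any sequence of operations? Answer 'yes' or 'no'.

BFS explored all 512 reachable states.
Reachable set includes: (0,0,0), (0,0,1), (0,0,2), (0,0,3), (0,0,4), (0,0,5), (0,0,6), (0,0,7), (0,0,8), (0,0,9), (0,0,10), (0,0,11) ...
Target (A=6, B=4, C=9) not in reachable set → no.

Answer: no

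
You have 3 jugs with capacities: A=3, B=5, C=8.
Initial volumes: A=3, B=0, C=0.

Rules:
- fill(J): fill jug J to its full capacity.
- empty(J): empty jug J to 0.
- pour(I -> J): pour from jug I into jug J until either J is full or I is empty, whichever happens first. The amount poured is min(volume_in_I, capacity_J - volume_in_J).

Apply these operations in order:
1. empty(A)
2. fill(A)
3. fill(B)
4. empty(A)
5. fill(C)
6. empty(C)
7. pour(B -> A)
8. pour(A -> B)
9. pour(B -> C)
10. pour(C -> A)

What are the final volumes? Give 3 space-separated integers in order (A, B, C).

Step 1: empty(A) -> (A=0 B=0 C=0)
Step 2: fill(A) -> (A=3 B=0 C=0)
Step 3: fill(B) -> (A=3 B=5 C=0)
Step 4: empty(A) -> (A=0 B=5 C=0)
Step 5: fill(C) -> (A=0 B=5 C=8)
Step 6: empty(C) -> (A=0 B=5 C=0)
Step 7: pour(B -> A) -> (A=3 B=2 C=0)
Step 8: pour(A -> B) -> (A=0 B=5 C=0)
Step 9: pour(B -> C) -> (A=0 B=0 C=5)
Step 10: pour(C -> A) -> (A=3 B=0 C=2)

Answer: 3 0 2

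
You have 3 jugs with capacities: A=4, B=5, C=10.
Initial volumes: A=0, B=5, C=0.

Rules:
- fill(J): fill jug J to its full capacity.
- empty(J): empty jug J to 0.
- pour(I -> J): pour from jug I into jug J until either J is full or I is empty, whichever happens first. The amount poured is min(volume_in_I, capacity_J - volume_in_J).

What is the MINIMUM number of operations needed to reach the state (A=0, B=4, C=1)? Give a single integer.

Answer: 3

Derivation:
BFS from (A=0, B=5, C=0). One shortest path:
  1. pour(B -> A) -> (A=4 B=1 C=0)
  2. pour(B -> C) -> (A=4 B=0 C=1)
  3. pour(A -> B) -> (A=0 B=4 C=1)
Reached target in 3 moves.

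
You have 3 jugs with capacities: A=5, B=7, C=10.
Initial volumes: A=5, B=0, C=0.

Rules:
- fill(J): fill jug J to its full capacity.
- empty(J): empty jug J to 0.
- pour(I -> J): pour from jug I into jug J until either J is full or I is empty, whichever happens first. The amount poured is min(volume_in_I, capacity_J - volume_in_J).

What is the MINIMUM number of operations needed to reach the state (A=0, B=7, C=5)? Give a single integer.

Answer: 2

Derivation:
BFS from (A=5, B=0, C=0). One shortest path:
  1. fill(B) -> (A=5 B=7 C=0)
  2. pour(A -> C) -> (A=0 B=7 C=5)
Reached target in 2 moves.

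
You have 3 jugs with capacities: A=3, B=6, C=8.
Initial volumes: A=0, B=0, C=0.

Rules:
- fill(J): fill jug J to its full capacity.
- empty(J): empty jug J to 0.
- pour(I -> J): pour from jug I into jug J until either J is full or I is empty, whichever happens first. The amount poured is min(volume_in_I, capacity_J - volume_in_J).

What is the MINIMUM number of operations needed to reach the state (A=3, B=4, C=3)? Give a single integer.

Answer: 8

Derivation:
BFS from (A=0, B=0, C=0). One shortest path:
  1. fill(A) -> (A=3 B=0 C=0)
  2. fill(B) -> (A=3 B=6 C=0)
  3. pour(B -> C) -> (A=3 B=0 C=6)
  4. fill(B) -> (A=3 B=6 C=6)
  5. pour(B -> C) -> (A=3 B=4 C=8)
  6. empty(C) -> (A=3 B=4 C=0)
  7. pour(A -> C) -> (A=0 B=4 C=3)
  8. fill(A) -> (A=3 B=4 C=3)
Reached target in 8 moves.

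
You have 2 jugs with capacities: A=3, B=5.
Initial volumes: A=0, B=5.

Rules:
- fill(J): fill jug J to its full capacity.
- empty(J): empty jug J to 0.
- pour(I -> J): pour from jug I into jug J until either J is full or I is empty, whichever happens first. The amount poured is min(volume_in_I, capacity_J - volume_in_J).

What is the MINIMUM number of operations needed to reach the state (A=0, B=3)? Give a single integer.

Answer: 3

Derivation:
BFS from (A=0, B=5). One shortest path:
  1. fill(A) -> (A=3 B=5)
  2. empty(B) -> (A=3 B=0)
  3. pour(A -> B) -> (A=0 B=3)
Reached target in 3 moves.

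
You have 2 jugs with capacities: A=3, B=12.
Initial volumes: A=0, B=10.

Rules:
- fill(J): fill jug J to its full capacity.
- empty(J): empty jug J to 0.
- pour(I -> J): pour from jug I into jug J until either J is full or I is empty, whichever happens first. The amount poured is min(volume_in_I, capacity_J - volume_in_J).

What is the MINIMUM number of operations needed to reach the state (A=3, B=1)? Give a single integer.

BFS from (A=0, B=10). One shortest path:
  1. fill(A) -> (A=3 B=10)
  2. pour(A -> B) -> (A=1 B=12)
  3. empty(B) -> (A=1 B=0)
  4. pour(A -> B) -> (A=0 B=1)
  5. fill(A) -> (A=3 B=1)
Reached target in 5 moves.

Answer: 5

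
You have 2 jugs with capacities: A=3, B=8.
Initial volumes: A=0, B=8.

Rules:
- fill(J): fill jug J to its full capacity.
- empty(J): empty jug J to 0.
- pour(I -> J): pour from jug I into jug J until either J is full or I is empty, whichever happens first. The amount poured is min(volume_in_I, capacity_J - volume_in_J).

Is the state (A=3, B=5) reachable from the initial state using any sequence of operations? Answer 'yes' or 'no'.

Answer: yes

Derivation:
BFS from (A=0, B=8):
  1. pour(B -> A) -> (A=3 B=5)
Target reached → yes.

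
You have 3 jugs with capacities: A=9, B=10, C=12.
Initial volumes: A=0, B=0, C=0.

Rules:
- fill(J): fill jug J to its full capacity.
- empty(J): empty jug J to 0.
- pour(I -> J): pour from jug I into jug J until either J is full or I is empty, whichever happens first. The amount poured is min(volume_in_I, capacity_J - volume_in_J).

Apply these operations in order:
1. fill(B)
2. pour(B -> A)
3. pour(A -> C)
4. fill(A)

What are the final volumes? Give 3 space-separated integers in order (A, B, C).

Step 1: fill(B) -> (A=0 B=10 C=0)
Step 2: pour(B -> A) -> (A=9 B=1 C=0)
Step 3: pour(A -> C) -> (A=0 B=1 C=9)
Step 4: fill(A) -> (A=9 B=1 C=9)

Answer: 9 1 9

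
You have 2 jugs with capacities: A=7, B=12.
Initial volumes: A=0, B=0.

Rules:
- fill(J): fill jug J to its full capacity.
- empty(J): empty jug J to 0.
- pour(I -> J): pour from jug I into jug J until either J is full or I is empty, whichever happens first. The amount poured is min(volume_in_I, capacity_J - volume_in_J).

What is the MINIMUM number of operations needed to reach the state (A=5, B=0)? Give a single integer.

Answer: 4

Derivation:
BFS from (A=0, B=0). One shortest path:
  1. fill(B) -> (A=0 B=12)
  2. pour(B -> A) -> (A=7 B=5)
  3. empty(A) -> (A=0 B=5)
  4. pour(B -> A) -> (A=5 B=0)
Reached target in 4 moves.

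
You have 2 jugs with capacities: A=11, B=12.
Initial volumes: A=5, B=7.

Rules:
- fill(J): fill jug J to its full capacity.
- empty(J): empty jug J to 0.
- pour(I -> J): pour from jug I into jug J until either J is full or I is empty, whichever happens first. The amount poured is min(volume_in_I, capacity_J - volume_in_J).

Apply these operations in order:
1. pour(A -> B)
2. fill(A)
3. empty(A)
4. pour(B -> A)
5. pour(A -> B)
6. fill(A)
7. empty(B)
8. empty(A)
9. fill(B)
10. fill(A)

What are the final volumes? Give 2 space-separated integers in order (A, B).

Step 1: pour(A -> B) -> (A=0 B=12)
Step 2: fill(A) -> (A=11 B=12)
Step 3: empty(A) -> (A=0 B=12)
Step 4: pour(B -> A) -> (A=11 B=1)
Step 5: pour(A -> B) -> (A=0 B=12)
Step 6: fill(A) -> (A=11 B=12)
Step 7: empty(B) -> (A=11 B=0)
Step 8: empty(A) -> (A=0 B=0)
Step 9: fill(B) -> (A=0 B=12)
Step 10: fill(A) -> (A=11 B=12)

Answer: 11 12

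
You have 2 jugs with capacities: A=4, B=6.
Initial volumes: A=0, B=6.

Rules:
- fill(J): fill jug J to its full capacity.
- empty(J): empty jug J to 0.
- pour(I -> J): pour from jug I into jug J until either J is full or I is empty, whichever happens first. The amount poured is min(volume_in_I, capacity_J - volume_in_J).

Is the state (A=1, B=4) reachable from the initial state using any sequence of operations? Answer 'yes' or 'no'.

BFS explored all 10 reachable states.
Reachable set includes: (0,0), (0,2), (0,4), (0,6), (2,0), (2,6), (4,0), (4,2), (4,4), (4,6)
Target (A=1, B=4) not in reachable set → no.

Answer: no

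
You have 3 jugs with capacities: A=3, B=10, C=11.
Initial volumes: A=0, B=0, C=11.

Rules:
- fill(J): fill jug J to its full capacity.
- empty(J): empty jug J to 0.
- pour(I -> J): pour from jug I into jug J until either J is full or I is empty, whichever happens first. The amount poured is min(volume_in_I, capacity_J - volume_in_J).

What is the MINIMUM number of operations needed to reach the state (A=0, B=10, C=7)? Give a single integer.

Answer: 5

Derivation:
BFS from (A=0, B=0, C=11). One shortest path:
  1. fill(A) -> (A=3 B=0 C=11)
  2. pour(A -> B) -> (A=0 B=3 C=11)
  3. fill(A) -> (A=3 B=3 C=11)
  4. pour(A -> B) -> (A=0 B=6 C=11)
  5. pour(C -> B) -> (A=0 B=10 C=7)
Reached target in 5 moves.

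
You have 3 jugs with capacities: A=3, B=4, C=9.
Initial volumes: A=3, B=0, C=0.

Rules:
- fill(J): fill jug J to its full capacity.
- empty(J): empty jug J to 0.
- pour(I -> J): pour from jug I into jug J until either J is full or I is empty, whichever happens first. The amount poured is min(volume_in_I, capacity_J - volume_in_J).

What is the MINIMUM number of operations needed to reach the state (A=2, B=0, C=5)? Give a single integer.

Answer: 6

Derivation:
BFS from (A=3, B=0, C=0). One shortest path:
  1. fill(B) -> (A=3 B=4 C=0)
  2. pour(B -> C) -> (A=3 B=0 C=4)
  3. pour(A -> B) -> (A=0 B=3 C=4)
  4. pour(C -> A) -> (A=3 B=3 C=1)
  5. pour(A -> B) -> (A=2 B=4 C=1)
  6. pour(B -> C) -> (A=2 B=0 C=5)
Reached target in 6 moves.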